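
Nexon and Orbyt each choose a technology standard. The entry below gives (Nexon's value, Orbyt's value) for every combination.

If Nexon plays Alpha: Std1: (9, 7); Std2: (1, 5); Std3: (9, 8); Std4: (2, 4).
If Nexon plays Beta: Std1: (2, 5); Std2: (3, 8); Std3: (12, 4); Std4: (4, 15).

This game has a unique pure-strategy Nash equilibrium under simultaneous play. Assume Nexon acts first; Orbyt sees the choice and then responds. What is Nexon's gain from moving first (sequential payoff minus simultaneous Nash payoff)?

Solve by backward induction (Nexon leads).
- Alpha → Orbyt plays Std3 (best of 7, 5, 8, 4); Nexon gets 9.
- Beta → Orbyt plays Std4 (best of 5, 8, 4, 15); Nexon gets 4.
Nexon's induced payoffs are 9, 4, so Nexon commits to Alpha. Subgame-perfect outcome: (Alpha, Std3) with payoffs (9, 8).
Now find the simultaneous Nash equilibrium.
Nexon's best replies: Std1→Alpha; Std2→Beta; Std3→Beta; Std4→Beta.
Orbyt's best replies: Alpha→Std3; Beta→Std4.
Only (Beta, Std4) has each player best-responding; Nash payoffs (4, 15).
Nexon's commitment gain: 9 − 4 = 5.

5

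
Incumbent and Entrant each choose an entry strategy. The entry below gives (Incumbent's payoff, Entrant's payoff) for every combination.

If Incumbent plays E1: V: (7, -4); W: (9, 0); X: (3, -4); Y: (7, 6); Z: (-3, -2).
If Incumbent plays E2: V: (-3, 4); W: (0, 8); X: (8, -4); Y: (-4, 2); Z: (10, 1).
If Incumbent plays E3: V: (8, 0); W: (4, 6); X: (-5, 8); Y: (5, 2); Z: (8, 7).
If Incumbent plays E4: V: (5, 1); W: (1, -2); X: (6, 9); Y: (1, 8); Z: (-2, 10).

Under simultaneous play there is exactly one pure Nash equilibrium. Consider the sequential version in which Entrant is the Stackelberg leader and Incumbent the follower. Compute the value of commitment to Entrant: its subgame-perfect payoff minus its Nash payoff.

0

Work backward from Incumbent's decision.
- V: Incumbent compares 7, -3, 8, 5 and picks E3; Entrant would get 0.
- W: Incumbent compares 9, 0, 4, 1 and picks E1; Entrant would get 0.
- X: Incumbent compares 3, 8, -5, 6 and picks E2; Entrant would get -4.
- Y: Incumbent compares 7, -4, 5, 1 and picks E1; Entrant would get 6.
- Z: Incumbent compares -3, 10, 8, -2 and picks E2; Entrant would get 1.
Maximizing over 0, 0, -4, 6, 1, Entrant chooses Y. Subgame-perfect outcome: (E1, Y) with payoffs (7, 6).
Now find the simultaneous Nash equilibrium.
Incumbent's best replies: V→E3; W→E1; X→E2; Y→E1; Z→E2.
Entrant's best replies: E1→Y; E2→W; E3→X; E4→Z.
The unique mutual best reply is (E1, Y), giving (7, 6).
Entrant's commitment gain: 6 − 6 = 0.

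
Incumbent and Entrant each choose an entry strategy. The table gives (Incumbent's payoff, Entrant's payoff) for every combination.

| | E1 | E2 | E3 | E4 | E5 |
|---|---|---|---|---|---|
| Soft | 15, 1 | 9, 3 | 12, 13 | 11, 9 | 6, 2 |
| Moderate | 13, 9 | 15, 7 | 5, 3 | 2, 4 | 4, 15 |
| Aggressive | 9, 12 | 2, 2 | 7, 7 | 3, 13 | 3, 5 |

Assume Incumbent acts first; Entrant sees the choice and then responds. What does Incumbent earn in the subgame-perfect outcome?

Entrant best-responds to each possible Incumbent move:
- Soft: BR = E3, leader payoff 12.
- Moderate: BR = E5, leader payoff 4.
- Aggressive: BR = E4, leader payoff 3.
Maximizing over 12, 4, 3, Incumbent chooses Soft. Subgame-perfect outcome: (Soft, E3) with payoffs (12, 13).

12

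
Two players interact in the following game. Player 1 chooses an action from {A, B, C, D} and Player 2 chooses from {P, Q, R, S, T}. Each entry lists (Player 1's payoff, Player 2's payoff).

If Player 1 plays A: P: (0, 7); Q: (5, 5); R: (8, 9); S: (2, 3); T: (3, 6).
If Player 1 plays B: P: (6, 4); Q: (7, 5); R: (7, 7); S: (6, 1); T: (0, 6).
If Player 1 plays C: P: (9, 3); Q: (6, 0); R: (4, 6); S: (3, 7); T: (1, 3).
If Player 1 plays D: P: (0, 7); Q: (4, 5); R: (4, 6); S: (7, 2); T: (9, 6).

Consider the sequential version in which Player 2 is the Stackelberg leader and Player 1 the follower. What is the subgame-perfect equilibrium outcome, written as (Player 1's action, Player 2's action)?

Work backward from Player 1's decision.
- P: BR = C, leader payoff 3.
- Q: BR = B, leader payoff 5.
- R: BR = A, leader payoff 9.
- S: BR = D, leader payoff 2.
- T: BR = D, leader payoff 6.
Among 3, 5, 9, 2, 6, the best is 9 at R. Subgame-perfect outcome: (A, R) with payoffs (8, 9).

(A, R)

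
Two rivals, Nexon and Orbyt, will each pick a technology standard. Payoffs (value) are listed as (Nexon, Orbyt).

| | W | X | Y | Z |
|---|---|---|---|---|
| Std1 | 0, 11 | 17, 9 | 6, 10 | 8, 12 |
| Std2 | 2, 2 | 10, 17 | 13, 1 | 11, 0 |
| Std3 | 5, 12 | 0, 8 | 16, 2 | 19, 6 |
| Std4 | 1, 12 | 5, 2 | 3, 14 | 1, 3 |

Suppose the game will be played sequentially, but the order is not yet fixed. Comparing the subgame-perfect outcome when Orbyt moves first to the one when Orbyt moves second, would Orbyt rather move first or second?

If Nexon leads: Orbyt's best replies are Std1→Z, Std2→X, Std3→W, Std4→Y; Nexon's induced payoffs 8, 10, 5, 3; outcome (Std2, X), payoffs (10, 17).
If Orbyt leads: Nexon's best replies are W→Std3, X→Std1, Y→Std3, Z→Std3; Orbyt's induced payoffs 12, 9, 2, 6; outcome (Std3, W), payoffs (5, 12).
Orbyt gets 12 moving first and 17 moving second, so Orbyt prefers to move second.

second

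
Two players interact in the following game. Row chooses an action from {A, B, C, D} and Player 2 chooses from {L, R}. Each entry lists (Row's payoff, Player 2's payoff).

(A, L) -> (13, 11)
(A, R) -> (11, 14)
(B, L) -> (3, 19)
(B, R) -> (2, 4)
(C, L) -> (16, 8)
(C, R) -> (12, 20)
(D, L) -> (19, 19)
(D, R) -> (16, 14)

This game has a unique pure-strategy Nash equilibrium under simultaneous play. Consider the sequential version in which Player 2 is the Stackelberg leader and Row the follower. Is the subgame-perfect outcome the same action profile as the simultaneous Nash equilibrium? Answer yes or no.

yes

Solve by backward induction (Player 2 leads).
- L → Row plays D (best of 13, 3, 16, 19); Player 2 gets 19.
- R → Row plays D (best of 11, 2, 12, 16); Player 2 gets 14.
Maximizing over 19, 14, Player 2 chooses L. Subgame-perfect outcome: (D, L) with payoffs (19, 19).
Under simultaneous play:
Row's best replies: L→D; R→D.
Player 2's best replies: A→R; B→L; C→R; D→L.
Only (D, L) has each player best-responding; Nash payoffs (19, 19).
Sequential outcome (D, L) coincides with the Nash profile (D, L).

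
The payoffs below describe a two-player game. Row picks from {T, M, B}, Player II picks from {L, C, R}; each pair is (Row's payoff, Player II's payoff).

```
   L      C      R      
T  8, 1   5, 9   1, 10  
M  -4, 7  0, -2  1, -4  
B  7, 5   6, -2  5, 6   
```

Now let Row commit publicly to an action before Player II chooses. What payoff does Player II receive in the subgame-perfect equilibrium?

Solve by backward induction (Row leads).
- T: Player II compares 1, 9, 10 and picks R; Row would get 1.
- M: Player II compares 7, -2, -4 and picks L; Row would get -4.
- B: Player II compares 5, -2, 6 and picks R; Row would get 5.
Maximizing over 1, -4, 5, Row chooses B. Subgame-perfect outcome: (B, R) with payoffs (5, 6).

6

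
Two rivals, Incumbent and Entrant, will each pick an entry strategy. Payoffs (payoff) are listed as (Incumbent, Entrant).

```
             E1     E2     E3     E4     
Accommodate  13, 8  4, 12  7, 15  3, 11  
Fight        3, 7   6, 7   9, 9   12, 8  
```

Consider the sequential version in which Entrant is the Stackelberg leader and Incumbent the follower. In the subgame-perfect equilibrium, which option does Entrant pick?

E3

Incumbent best-responds to each possible Entrant move:
- E1: BR = Accommodate, leader payoff 8.
- E2: BR = Fight, leader payoff 7.
- E3: BR = Fight, leader payoff 9.
- E4: BR = Fight, leader payoff 8.
Maximizing over 8, 7, 9, 8, Entrant chooses E3. Subgame-perfect outcome: (Fight, E3) with payoffs (9, 9).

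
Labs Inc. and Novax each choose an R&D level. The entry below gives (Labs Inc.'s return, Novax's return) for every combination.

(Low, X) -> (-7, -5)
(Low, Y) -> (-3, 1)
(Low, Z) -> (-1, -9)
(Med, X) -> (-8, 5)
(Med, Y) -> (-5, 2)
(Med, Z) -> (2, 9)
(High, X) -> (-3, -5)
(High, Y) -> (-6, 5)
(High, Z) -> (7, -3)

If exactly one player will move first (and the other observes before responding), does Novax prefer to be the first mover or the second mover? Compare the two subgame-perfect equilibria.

second

If Labs Inc. leads: Novax's best replies are Low→Y, Med→Z, High→Y; Labs Inc.'s induced payoffs -3, 2, -6; outcome (Med, Z), payoffs (2, 9).
If Novax leads: Labs Inc.'s best replies are X→High, Y→Low, Z→High; Novax's induced payoffs -5, 1, -3; outcome (Low, Y), payoffs (-3, 1).
Novax gets 1 moving first and 9 moving second, so Novax prefers to move second.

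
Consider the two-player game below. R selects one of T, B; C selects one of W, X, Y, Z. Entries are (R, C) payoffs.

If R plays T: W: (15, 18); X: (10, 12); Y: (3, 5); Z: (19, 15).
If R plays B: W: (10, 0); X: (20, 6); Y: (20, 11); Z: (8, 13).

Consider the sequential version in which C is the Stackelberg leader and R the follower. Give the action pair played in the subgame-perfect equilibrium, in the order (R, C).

(T, W)

R best-responds to each possible C move:
- W: BR = T, leader payoff 18.
- X: BR = B, leader payoff 6.
- Y: BR = B, leader payoff 11.
- Z: BR = T, leader payoff 15.
Maximizing over 18, 6, 11, 15, C chooses W. Subgame-perfect outcome: (T, W) with payoffs (15, 18).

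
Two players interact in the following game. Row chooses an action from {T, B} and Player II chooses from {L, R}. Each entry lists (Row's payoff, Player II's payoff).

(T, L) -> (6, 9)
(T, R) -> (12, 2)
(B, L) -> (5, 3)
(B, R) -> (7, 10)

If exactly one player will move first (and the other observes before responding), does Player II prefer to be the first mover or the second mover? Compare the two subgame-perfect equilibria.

second

If Row leads: Player II's best replies are T→L, B→R; Row's induced payoffs 6, 7; outcome (B, R), payoffs (7, 10).
If Player II leads: Row's best replies are L→T, R→T; Player II's induced payoffs 9, 2; outcome (T, L), payoffs (6, 9).
Player II gets 9 moving first and 10 moving second, so Player II prefers to move second.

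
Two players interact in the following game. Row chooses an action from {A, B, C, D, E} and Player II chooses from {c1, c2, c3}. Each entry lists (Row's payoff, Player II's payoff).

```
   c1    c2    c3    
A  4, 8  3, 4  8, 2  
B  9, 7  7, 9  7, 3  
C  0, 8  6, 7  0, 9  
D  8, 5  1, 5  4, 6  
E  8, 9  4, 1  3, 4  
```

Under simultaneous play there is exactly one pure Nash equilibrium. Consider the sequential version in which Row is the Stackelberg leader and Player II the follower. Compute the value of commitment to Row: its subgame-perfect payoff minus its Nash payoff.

Backward induction with Row moving first.
- A → Player II plays c1 (best of 8, 4, 2); Row gets 4.
- B → Player II plays c2 (best of 7, 9, 3); Row gets 7.
- C → Player II plays c3 (best of 8, 7, 9); Row gets 0.
- D → Player II plays c3 (best of 5, 5, 6); Row gets 4.
- E → Player II plays c1 (best of 9, 1, 4); Row gets 8.
Maximizing over 4, 7, 0, 4, 8, Row chooses E. Subgame-perfect outcome: (E, c1) with payoffs (8, 9).
For the simultaneous game, intersect best replies.
Row's best replies: c1→B; c2→B; c3→A.
Player II's best replies: A→c1; B→c2; C→c3; D→c3; E→c1.
Only (B, c2) has each player best-responding; Nash payoffs (7, 9).
Row's commitment gain: 8 − 7 = 1.

1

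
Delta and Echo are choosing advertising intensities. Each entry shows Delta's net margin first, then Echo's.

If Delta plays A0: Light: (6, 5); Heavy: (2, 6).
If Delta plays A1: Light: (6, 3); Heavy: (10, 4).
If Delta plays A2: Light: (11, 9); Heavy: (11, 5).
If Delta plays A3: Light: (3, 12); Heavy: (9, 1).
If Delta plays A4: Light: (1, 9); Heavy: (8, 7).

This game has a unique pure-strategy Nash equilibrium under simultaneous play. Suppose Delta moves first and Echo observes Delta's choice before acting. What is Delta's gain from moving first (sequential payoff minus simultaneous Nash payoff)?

0

Backward induction with Delta moving first.
- A0: Echo compares 5, 6 and picks Heavy; Delta would get 2.
- A1: Echo compares 3, 4 and picks Heavy; Delta would get 10.
- A2: Echo compares 9, 5 and picks Light; Delta would get 11.
- A3: Echo compares 12, 1 and picks Light; Delta would get 3.
- A4: Echo compares 9, 7 and picks Light; Delta would get 1.
Maximizing over 2, 10, 11, 3, 1, Delta chooses A2. Subgame-perfect outcome: (A2, Light) with payoffs (11, 9).
Under simultaneous play:
Delta's best replies: Light→A2; Heavy→A2.
Echo's best replies: A0→Heavy; A1→Heavy; A2→Light; A3→Light; A4→Light.
The unique mutual best reply is (A2, Light), giving (11, 9).
Delta's commitment gain: 11 − 11 = 0.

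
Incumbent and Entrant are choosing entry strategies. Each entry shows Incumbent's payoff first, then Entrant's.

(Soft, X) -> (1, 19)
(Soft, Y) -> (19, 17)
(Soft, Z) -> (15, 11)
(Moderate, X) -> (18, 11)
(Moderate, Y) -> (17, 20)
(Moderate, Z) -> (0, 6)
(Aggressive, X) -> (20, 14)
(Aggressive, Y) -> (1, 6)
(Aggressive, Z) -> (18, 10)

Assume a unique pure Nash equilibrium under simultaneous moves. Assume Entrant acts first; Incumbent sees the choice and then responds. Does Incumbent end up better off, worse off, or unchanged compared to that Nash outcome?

Solve by backward induction (Entrant leads).
- X → Incumbent plays Aggressive (best of 1, 18, 20); Entrant gets 14.
- Y → Incumbent plays Soft (best of 19, 17, 1); Entrant gets 17.
- Z → Incumbent plays Aggressive (best of 15, 0, 18); Entrant gets 10.
Among 14, 17, 10, the best is 17 at Y. Subgame-perfect outcome: (Soft, Y) with payoffs (19, 17).
Now find the simultaneous Nash equilibrium.
Incumbent's best replies: X→Aggressive; Y→Soft; Z→Aggressive.
Entrant's best replies: Soft→X; Moderate→Y; Aggressive→X.
The unique mutual best reply is (Aggressive, X), giving (20, 14).
Incumbent earns 19 sequentially versus 20 at the Nash outcome: worse off.

worse off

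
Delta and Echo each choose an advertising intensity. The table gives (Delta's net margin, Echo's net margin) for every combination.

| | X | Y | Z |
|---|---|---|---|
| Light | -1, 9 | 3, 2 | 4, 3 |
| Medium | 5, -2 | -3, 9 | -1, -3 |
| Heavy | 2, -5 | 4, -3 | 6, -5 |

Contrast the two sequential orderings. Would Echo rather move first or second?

first

If Delta leads: Echo's best replies are Light→X, Medium→Y, Heavy→Y; Delta's induced payoffs -1, -3, 4; outcome (Heavy, Y), payoffs (4, -3).
If Echo leads: Delta's best replies are X→Medium, Y→Heavy, Z→Heavy; Echo's induced payoffs -2, -3, -5; outcome (Medium, X), payoffs (5, -2).
Echo gets -2 moving first and -3 moving second, so Echo prefers to move first.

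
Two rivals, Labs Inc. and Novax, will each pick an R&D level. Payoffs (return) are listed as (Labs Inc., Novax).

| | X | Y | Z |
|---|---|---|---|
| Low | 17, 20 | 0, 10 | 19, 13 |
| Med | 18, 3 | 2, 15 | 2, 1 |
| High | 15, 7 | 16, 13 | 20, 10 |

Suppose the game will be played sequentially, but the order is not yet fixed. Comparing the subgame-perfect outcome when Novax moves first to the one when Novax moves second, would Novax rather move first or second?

If Labs Inc. leads: Novax's best replies are Low→X, Med→Y, High→Y; Labs Inc.'s induced payoffs 17, 2, 16; outcome (Low, X), payoffs (17, 20).
If Novax leads: Labs Inc.'s best replies are X→Med, Y→High, Z→High; Novax's induced payoffs 3, 13, 10; outcome (High, Y), payoffs (16, 13).
Novax gets 13 moving first and 20 moving second, so Novax prefers to move second.

second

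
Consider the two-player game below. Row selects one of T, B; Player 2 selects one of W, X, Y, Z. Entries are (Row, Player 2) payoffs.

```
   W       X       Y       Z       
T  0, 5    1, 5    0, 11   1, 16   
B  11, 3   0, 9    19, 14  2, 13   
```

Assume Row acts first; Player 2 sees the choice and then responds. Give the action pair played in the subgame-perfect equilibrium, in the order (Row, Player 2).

Solve by backward induction (Row leads).
- T: BR = Z, leader payoff 1.
- B: BR = Y, leader payoff 19.
Maximizing over 1, 19, Row chooses B. Subgame-perfect outcome: (B, Y) with payoffs (19, 14).

(B, Y)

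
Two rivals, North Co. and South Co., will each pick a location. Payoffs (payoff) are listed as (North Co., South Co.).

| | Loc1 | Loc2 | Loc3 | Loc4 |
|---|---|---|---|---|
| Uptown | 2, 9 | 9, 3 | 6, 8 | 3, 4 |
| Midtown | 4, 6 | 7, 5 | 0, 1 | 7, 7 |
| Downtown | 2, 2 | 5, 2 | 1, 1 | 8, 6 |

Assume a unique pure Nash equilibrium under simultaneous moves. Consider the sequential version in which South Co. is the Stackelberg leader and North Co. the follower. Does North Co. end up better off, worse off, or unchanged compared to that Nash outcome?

Solve by backward induction (South Co. leads).
- Loc1: BR = Midtown, leader payoff 6.
- Loc2: BR = Uptown, leader payoff 3.
- Loc3: BR = Uptown, leader payoff 8.
- Loc4: BR = Downtown, leader payoff 6.
Maximizing over 6, 3, 8, 6, South Co. chooses Loc3. Subgame-perfect outcome: (Uptown, Loc3) with payoffs (6, 8).
Now find the simultaneous Nash equilibrium.
North Co.'s best replies: Loc1→Midtown; Loc2→Uptown; Loc3→Uptown; Loc4→Downtown.
South Co.'s best replies: Uptown→Loc1; Midtown→Loc4; Downtown→Loc4.
Only (Downtown, Loc4) has each player best-responding; Nash payoffs (8, 6).
North Co. earns 6 sequentially versus 8 at the Nash outcome: worse off.

worse off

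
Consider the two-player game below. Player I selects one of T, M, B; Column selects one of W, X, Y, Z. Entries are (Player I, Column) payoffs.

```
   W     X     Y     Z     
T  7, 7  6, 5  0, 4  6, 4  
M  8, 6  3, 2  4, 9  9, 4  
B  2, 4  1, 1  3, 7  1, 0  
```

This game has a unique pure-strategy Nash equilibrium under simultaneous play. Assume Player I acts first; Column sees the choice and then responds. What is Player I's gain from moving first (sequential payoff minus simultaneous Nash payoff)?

3

Column best-responds to each possible Player I move:
- T → Column plays W (best of 7, 5, 4, 4); Player I gets 7.
- M → Column plays Y (best of 6, 2, 9, 4); Player I gets 4.
- B → Column plays Y (best of 4, 1, 7, 0); Player I gets 3.
Player I's induced payoffs are 7, 4, 3, so Player I commits to T. Subgame-perfect outcome: (T, W) with payoffs (7, 7).
For the simultaneous game, intersect best replies.
Player I's best replies: W→M; X→T; Y→M; Z→M.
Column's best replies: T→W; M→Y; B→Y.
The unique mutual best reply is (M, Y), giving (4, 9).
Player I's commitment gain: 7 − 4 = 3.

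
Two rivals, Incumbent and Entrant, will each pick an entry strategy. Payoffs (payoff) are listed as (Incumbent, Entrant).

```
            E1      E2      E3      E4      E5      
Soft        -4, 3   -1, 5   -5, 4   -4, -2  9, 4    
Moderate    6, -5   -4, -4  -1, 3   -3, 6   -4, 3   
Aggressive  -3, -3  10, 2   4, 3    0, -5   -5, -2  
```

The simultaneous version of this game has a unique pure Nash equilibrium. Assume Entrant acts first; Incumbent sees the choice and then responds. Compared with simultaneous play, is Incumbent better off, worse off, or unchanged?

better off

Incumbent best-responds to each possible Entrant move:
- E1: BR = Moderate, leader payoff -5.
- E2: BR = Aggressive, leader payoff 2.
- E3: BR = Aggressive, leader payoff 3.
- E4: BR = Aggressive, leader payoff -5.
- E5: BR = Soft, leader payoff 4.
Among -5, 2, 3, -5, 4, the best is 4 at E5. Subgame-perfect outcome: (Soft, E5) with payoffs (9, 4).
Under simultaneous play:
Incumbent's best replies: E1→Moderate; E2→Aggressive; E3→Aggressive; E4→Aggressive; E5→Soft.
Entrant's best replies: Soft→E2; Moderate→E4; Aggressive→E3.
The unique mutual best reply is (Aggressive, E3), giving (4, 3).
Incumbent earns 9 sequentially versus 4 at the Nash outcome: better off.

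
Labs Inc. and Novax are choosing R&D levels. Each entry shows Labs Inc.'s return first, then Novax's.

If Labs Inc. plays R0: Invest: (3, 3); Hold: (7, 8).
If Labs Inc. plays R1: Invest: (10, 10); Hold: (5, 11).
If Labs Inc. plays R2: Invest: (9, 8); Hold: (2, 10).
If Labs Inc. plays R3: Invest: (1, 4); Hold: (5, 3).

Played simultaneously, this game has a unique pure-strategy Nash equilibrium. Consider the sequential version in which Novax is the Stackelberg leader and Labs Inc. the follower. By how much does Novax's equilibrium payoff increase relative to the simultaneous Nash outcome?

2

Labs Inc. best-responds to each possible Novax move:
- Invest: Labs Inc. compares 3, 10, 9, 1 and picks R1; Novax would get 10.
- Hold: Labs Inc. compares 7, 5, 2, 5 and picks R0; Novax would get 8.
Among 10, 8, the best is 10 at Invest. Subgame-perfect outcome: (R1, Invest) with payoffs (10, 10).
For the simultaneous game, intersect best replies.
Labs Inc.'s best replies: Invest→R1; Hold→R0.
Novax's best replies: R0→Hold; R1→Hold; R2→Hold; R3→Invest.
Only (R0, Hold) has each player best-responding; Nash payoffs (7, 8).
Novax's commitment gain: 10 − 8 = 2.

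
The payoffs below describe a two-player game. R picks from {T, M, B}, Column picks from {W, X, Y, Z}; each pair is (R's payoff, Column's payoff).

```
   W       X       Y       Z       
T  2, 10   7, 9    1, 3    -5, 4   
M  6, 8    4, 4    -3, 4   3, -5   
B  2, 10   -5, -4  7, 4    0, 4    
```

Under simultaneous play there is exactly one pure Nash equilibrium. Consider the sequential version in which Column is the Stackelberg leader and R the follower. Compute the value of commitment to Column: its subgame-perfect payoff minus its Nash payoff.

1

Backward induction with Column moving first.
- W: R compares 2, 6, 2 and picks M; Column would get 8.
- X: R compares 7, 4, -5 and picks T; Column would get 9.
- Y: R compares 1, -3, 7 and picks B; Column would get 4.
- Z: R compares -5, 3, 0 and picks M; Column would get -5.
Maximizing over 8, 9, 4, -5, Column chooses X. Subgame-perfect outcome: (T, X) with payoffs (7, 9).
For the simultaneous game, intersect best replies.
R's best replies: W→M; X→T; Y→B; Z→M.
Column's best replies: T→W; M→W; B→W.
Only (M, W) has each player best-responding; Nash payoffs (6, 8).
Column's commitment gain: 9 − 8 = 1.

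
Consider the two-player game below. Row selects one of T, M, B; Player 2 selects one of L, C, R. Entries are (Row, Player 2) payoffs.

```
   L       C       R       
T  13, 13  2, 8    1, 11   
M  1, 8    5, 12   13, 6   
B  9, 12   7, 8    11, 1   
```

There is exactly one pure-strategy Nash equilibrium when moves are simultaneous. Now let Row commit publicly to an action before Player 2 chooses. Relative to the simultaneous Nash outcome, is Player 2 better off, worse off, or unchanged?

Backward induction with Row moving first.
- T: Player 2 compares 13, 8, 11 and picks L; Row would get 13.
- M: Player 2 compares 8, 12, 6 and picks C; Row would get 5.
- B: Player 2 compares 12, 8, 1 and picks L; Row would get 9.
Among 13, 5, 9, the best is 13 at T. Subgame-perfect outcome: (T, L) with payoffs (13, 13).
Under simultaneous play:
Row's best replies: L→T; C→B; R→M.
Player 2's best replies: T→L; M→C; B→L.
Only (T, L) has each player best-responding; Nash payoffs (13, 13).
Player 2 earns 13 sequentially versus 13 at the Nash outcome: unchanged.

unchanged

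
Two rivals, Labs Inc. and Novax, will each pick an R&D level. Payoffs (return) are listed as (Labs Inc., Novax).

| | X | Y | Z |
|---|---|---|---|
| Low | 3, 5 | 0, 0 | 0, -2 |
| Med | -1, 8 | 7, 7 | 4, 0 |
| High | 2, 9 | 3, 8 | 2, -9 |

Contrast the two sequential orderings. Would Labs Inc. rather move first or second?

If Labs Inc. leads: Novax's best replies are Low→X, Med→X, High→X; Labs Inc.'s induced payoffs 3, -1, 2; outcome (Low, X), payoffs (3, 5).
If Novax leads: Labs Inc.'s best replies are X→Low, Y→Med, Z→Med; Novax's induced payoffs 5, 7, 0; outcome (Med, Y), payoffs (7, 7).
Labs Inc. gets 3 moving first and 7 moving second, so Labs Inc. prefers to move second.

second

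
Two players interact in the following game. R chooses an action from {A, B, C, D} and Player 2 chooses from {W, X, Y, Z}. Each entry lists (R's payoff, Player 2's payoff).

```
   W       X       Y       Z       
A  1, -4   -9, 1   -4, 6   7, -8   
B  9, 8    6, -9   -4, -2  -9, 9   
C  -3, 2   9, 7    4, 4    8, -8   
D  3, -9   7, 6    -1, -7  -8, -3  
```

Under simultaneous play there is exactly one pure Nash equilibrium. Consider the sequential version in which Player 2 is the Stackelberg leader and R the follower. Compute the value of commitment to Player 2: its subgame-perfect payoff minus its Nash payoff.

Solve by backward induction (Player 2 leads).
- W → R plays B (best of 1, 9, -3, 3); Player 2 gets 8.
- X → R plays C (best of -9, 6, 9, 7); Player 2 gets 7.
- Y → R plays C (best of -4, -4, 4, -1); Player 2 gets 4.
- Z → R plays C (best of 7, -9, 8, -8); Player 2 gets -8.
Maximizing over 8, 7, 4, -8, Player 2 chooses W. Subgame-perfect outcome: (B, W) with payoffs (9, 8).
For the simultaneous game, intersect best replies.
R's best replies: W→B; X→C; Y→C; Z→C.
Player 2's best replies: A→Y; B→Z; C→X; D→X.
Only (C, X) has each player best-responding; Nash payoffs (9, 7).
Player 2's commitment gain: 8 − 7 = 1.

1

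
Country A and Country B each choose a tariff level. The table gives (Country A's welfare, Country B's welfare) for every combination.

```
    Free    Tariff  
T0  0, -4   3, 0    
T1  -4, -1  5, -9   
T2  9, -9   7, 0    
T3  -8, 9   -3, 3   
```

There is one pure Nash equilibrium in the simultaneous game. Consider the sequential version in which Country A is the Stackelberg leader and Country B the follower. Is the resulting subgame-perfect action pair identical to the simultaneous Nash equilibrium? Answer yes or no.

Solve by backward induction (Country A leads).
- T0: BR = Tariff, leader payoff 3.
- T1: BR = Free, leader payoff -4.
- T2: BR = Tariff, leader payoff 7.
- T3: BR = Free, leader payoff -8.
Country A's induced payoffs are 3, -4, 7, -8, so Country A commits to T2. Subgame-perfect outcome: (T2, Tariff) with payoffs (7, 0).
Now find the simultaneous Nash equilibrium.
Country A's best replies: Free→T2; Tariff→T2.
Country B's best replies: T0→Tariff; T1→Free; T2→Tariff; T3→Free.
Only (T2, Tariff) has each player best-responding; Nash payoffs (7, 0).
Sequential outcome (T2, Tariff) coincides with the Nash profile (T2, Tariff).

yes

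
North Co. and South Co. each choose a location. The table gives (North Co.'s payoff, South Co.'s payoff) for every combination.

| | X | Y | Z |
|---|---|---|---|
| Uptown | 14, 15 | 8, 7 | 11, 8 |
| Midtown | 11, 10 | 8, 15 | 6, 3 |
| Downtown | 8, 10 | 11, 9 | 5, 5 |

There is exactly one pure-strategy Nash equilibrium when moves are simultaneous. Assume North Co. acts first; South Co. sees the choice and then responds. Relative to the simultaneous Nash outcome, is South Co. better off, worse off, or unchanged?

Solve by backward induction (North Co. leads).
- Uptown: South Co. compares 15, 7, 8 and picks X; North Co. would get 14.
- Midtown: South Co. compares 10, 15, 3 and picks Y; North Co. would get 8.
- Downtown: South Co. compares 10, 9, 5 and picks X; North Co. would get 8.
Among 14, 8, 8, the best is 14 at Uptown. Subgame-perfect outcome: (Uptown, X) with payoffs (14, 15).
Under simultaneous play:
North Co.'s best replies: X→Uptown; Y→Downtown; Z→Uptown.
South Co.'s best replies: Uptown→X; Midtown→Y; Downtown→X.
The unique mutual best reply is (Uptown, X), giving (14, 15).
South Co. earns 15 sequentially versus 15 at the Nash outcome: unchanged.

unchanged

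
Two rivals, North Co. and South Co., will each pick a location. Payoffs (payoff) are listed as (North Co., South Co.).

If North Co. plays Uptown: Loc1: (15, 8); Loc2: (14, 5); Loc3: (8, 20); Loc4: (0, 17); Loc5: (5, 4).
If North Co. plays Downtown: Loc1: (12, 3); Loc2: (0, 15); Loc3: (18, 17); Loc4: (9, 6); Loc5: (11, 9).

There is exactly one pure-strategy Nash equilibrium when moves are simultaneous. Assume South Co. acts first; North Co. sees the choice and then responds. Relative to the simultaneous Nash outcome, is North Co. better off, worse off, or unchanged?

unchanged

Solve by backward induction (South Co. leads).
- Loc1: North Co. compares 15, 12 and picks Uptown; South Co. would get 8.
- Loc2: North Co. compares 14, 0 and picks Uptown; South Co. would get 5.
- Loc3: North Co. compares 8, 18 and picks Downtown; South Co. would get 17.
- Loc4: North Co. compares 0, 9 and picks Downtown; South Co. would get 6.
- Loc5: North Co. compares 5, 11 and picks Downtown; South Co. would get 9.
Maximizing over 8, 5, 17, 6, 9, South Co. chooses Loc3. Subgame-perfect outcome: (Downtown, Loc3) with payoffs (18, 17).
Now find the simultaneous Nash equilibrium.
North Co.'s best replies: Loc1→Uptown; Loc2→Uptown; Loc3→Downtown; Loc4→Downtown; Loc5→Downtown.
South Co.'s best replies: Uptown→Loc3; Downtown→Loc3.
The unique mutual best reply is (Downtown, Loc3), giving (18, 17).
North Co. earns 18 sequentially versus 18 at the Nash outcome: unchanged.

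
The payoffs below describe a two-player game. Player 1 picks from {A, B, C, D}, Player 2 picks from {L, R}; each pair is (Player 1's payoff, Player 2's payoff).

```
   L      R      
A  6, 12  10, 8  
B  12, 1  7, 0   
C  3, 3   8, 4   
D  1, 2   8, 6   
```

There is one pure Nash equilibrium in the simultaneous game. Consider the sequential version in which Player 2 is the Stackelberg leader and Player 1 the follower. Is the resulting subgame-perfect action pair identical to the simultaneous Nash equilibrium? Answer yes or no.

Work backward from Player 1's decision.
- L: BR = B, leader payoff 1.
- R: BR = A, leader payoff 8.
Maximizing over 1, 8, Player 2 chooses R. Subgame-perfect outcome: (A, R) with payoffs (10, 8).
Now find the simultaneous Nash equilibrium.
Player 1's best replies: L→B; R→A.
Player 2's best replies: A→L; B→L; C→R; D→R.
The unique mutual best reply is (B, L), giving (12, 1).
Sequential outcome (A, R) differs from the Nash profile (B, L).

no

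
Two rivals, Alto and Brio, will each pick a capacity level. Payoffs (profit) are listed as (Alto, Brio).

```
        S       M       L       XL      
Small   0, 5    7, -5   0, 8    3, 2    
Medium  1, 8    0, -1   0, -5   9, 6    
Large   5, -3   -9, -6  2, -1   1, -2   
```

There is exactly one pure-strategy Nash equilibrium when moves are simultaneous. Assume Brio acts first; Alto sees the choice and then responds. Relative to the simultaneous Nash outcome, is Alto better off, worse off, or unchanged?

Backward induction with Brio moving first.
- S: BR = Large, leader payoff -3.
- M: BR = Small, leader payoff -5.
- L: BR = Large, leader payoff -1.
- XL: BR = Medium, leader payoff 6.
Brio's induced payoffs are -3, -5, -1, 6, so Brio commits to XL. Subgame-perfect outcome: (Medium, XL) with payoffs (9, 6).
Under simultaneous play:
Alto's best replies: S→Large; M→Small; L→Large; XL→Medium.
Brio's best replies: Small→L; Medium→S; Large→L.
The unique mutual best reply is (Large, L), giving (2, -1).
Alto earns 9 sequentially versus 2 at the Nash outcome: better off.

better off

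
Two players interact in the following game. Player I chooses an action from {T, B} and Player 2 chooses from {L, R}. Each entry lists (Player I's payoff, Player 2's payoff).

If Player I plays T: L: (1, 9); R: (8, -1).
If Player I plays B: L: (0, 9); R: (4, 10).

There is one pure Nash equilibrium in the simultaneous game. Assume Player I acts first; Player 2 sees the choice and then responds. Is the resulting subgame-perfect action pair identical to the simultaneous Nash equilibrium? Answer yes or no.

Player 2 best-responds to each possible Player I move:
- T: Player 2 compares 9, -1 and picks L; Player I would get 1.
- B: Player 2 compares 9, 10 and picks R; Player I would get 4.
Player I's induced payoffs are 1, 4, so Player I commits to B. Subgame-perfect outcome: (B, R) with payoffs (4, 10).
Now find the simultaneous Nash equilibrium.
Player I's best replies: L→T; R→T.
Player 2's best replies: T→L; B→R.
Only (T, L) has each player best-responding; Nash payoffs (1, 9).
Sequential outcome (B, R) differs from the Nash profile (T, L).

no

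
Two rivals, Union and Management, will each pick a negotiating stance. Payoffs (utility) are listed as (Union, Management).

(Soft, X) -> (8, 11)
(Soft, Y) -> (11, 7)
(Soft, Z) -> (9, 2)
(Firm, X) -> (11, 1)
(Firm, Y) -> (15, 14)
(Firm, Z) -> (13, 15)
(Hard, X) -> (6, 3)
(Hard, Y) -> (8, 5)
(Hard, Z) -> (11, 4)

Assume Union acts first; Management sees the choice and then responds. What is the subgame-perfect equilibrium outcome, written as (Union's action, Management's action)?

Backward induction with Union moving first.
- Soft: BR = X, leader payoff 8.
- Firm: BR = Z, leader payoff 13.
- Hard: BR = Y, leader payoff 8.
Among 8, 13, 8, the best is 13 at Firm. Subgame-perfect outcome: (Firm, Z) with payoffs (13, 15).

(Firm, Z)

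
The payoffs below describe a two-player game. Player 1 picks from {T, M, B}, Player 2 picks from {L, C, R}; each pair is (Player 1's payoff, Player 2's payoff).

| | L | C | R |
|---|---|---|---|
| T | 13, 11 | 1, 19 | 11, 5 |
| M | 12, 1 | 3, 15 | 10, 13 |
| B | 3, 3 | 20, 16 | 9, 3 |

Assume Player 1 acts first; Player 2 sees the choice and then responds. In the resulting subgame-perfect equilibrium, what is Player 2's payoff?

16

Work backward from Player 2's decision.
- T → Player 2 plays C (best of 11, 19, 5); Player 1 gets 1.
- M → Player 2 plays C (best of 1, 15, 13); Player 1 gets 3.
- B → Player 2 plays C (best of 3, 16, 3); Player 1 gets 20.
Among 1, 3, 20, the best is 20 at B. Subgame-perfect outcome: (B, C) with payoffs (20, 16).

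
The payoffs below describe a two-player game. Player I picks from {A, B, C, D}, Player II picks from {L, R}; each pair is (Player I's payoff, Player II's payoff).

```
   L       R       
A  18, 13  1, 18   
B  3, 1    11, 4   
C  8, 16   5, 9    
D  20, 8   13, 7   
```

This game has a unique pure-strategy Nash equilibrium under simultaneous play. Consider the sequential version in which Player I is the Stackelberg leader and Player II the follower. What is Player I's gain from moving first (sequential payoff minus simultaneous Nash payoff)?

0

Backward induction with Player I moving first.
- A → Player II plays R (best of 13, 18); Player I gets 1.
- B → Player II plays R (best of 1, 4); Player I gets 11.
- C → Player II plays L (best of 16, 9); Player I gets 8.
- D → Player II plays L (best of 8, 7); Player I gets 20.
Among 1, 11, 8, 20, the best is 20 at D. Subgame-perfect outcome: (D, L) with payoffs (20, 8).
For the simultaneous game, intersect best replies.
Player I's best replies: L→D; R→D.
Player II's best replies: A→R; B→R; C→L; D→L.
The unique mutual best reply is (D, L), giving (20, 8).
Player I's commitment gain: 20 − 20 = 0.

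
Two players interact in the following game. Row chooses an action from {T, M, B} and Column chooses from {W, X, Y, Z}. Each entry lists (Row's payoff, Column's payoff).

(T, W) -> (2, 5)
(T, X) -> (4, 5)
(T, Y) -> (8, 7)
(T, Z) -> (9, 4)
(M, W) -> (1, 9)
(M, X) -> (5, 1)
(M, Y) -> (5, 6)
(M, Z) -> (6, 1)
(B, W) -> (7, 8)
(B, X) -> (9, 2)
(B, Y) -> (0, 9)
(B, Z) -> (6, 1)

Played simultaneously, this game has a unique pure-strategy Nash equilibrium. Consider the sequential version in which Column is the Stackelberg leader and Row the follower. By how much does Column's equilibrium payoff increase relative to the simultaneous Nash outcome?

Backward induction with Column moving first.
- W → Row plays B (best of 2, 1, 7); Column gets 8.
- X → Row plays B (best of 4, 5, 9); Column gets 2.
- Y → Row plays T (best of 8, 5, 0); Column gets 7.
- Z → Row plays T (best of 9, 6, 6); Column gets 4.
Among 8, 2, 7, 4, the best is 8 at W. Subgame-perfect outcome: (B, W) with payoffs (7, 8).
Under simultaneous play:
Row's best replies: W→B; X→B; Y→T; Z→T.
Column's best replies: T→Y; M→W; B→Y.
Only (T, Y) has each player best-responding; Nash payoffs (8, 7).
Column's commitment gain: 8 − 7 = 1.

1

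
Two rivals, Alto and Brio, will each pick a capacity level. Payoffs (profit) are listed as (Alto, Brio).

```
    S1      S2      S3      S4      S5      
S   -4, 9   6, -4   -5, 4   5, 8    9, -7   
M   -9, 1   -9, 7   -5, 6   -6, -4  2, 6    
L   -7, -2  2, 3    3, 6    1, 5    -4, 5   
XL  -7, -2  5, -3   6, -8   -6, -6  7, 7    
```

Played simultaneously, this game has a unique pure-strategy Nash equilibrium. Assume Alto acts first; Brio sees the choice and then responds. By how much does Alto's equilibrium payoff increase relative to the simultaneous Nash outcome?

11

Solve by backward induction (Alto leads).
- S: BR = S1, leader payoff -4.
- M: BR = S2, leader payoff -9.
- L: BR = S3, leader payoff 3.
- XL: BR = S5, leader payoff 7.
Alto's induced payoffs are -4, -9, 3, 7, so Alto commits to XL. Subgame-perfect outcome: (XL, S5) with payoffs (7, 7).
Now find the simultaneous Nash equilibrium.
Alto's best replies: S1→S; S2→S; S3→XL; S4→S; S5→S.
Brio's best replies: S→S1; M→S2; L→S3; XL→S5.
The unique mutual best reply is (S, S1), giving (-4, 9).
Alto's commitment gain: 7 − -4 = 11.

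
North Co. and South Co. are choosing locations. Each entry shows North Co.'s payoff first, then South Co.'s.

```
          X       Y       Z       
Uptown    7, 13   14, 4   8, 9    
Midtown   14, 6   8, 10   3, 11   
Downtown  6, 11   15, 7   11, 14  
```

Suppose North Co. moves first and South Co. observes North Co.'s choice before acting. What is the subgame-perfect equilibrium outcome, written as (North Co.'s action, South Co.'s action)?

South Co. best-responds to each possible North Co. move:
- Uptown: BR = X, leader payoff 7.
- Midtown: BR = Z, leader payoff 3.
- Downtown: BR = Z, leader payoff 11.
Among 7, 3, 11, the best is 11 at Downtown. Subgame-perfect outcome: (Downtown, Z) with payoffs (11, 14).

(Downtown, Z)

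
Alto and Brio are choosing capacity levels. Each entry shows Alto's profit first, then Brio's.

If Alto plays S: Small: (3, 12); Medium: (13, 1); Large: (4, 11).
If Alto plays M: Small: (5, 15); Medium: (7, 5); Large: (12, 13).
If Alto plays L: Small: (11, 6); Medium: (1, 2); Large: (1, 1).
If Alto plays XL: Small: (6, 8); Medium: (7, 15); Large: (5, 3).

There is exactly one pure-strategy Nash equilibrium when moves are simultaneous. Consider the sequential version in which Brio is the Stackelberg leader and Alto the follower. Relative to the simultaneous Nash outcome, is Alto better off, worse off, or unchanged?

Solve by backward induction (Brio leads).
- Small → Alto plays L (best of 3, 5, 11, 6); Brio gets 6.
- Medium → Alto plays S (best of 13, 7, 1, 7); Brio gets 1.
- Large → Alto plays M (best of 4, 12, 1, 5); Brio gets 13.
Among 6, 1, 13, the best is 13 at Large. Subgame-perfect outcome: (M, Large) with payoffs (12, 13).
For the simultaneous game, intersect best replies.
Alto's best replies: Small→L; Medium→S; Large→M.
Brio's best replies: S→Small; M→Small; L→Small; XL→Medium.
Only (L, Small) has each player best-responding; Nash payoffs (11, 6).
Alto earns 12 sequentially versus 11 at the Nash outcome: better off.

better off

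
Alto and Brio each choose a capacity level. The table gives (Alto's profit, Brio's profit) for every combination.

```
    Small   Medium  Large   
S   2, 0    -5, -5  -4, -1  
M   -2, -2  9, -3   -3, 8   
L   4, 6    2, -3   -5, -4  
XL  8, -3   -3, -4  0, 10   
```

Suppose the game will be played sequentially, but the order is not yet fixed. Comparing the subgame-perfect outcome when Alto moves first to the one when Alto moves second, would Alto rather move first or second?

If Alto leads: Brio's best replies are S→Small, M→Large, L→Small, XL→Large; Alto's induced payoffs 2, -3, 4, 0; outcome (L, Small), payoffs (4, 6).
If Brio leads: Alto's best replies are Small→XL, Medium→M, Large→XL; Brio's induced payoffs -3, -3, 10; outcome (XL, Large), payoffs (0, 10).
Alto gets 4 moving first and 0 moving second, so Alto prefers to move first.

first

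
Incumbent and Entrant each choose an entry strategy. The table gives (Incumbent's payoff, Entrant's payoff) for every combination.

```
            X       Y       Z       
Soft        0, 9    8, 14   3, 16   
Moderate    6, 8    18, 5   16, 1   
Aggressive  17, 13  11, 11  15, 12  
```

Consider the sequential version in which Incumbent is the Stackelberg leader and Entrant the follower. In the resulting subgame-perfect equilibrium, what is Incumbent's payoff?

Backward induction with Incumbent moving first.
- Soft: Entrant compares 9, 14, 16 and picks Z; Incumbent would get 3.
- Moderate: Entrant compares 8, 5, 1 and picks X; Incumbent would get 6.
- Aggressive: Entrant compares 13, 11, 12 and picks X; Incumbent would get 17.
Incumbent's induced payoffs are 3, 6, 17, so Incumbent commits to Aggressive. Subgame-perfect outcome: (Aggressive, X) with payoffs (17, 13).

17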